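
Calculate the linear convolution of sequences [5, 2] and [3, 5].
y[0] = 5×3 = 15; y[1] = 5×5 + 2×3 = 31; y[2] = 2×5 = 10

[15, 31, 10]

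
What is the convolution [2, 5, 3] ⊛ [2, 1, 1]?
y[0] = 2×2 = 4; y[1] = 2×1 + 5×2 = 12; y[2] = 2×1 + 5×1 + 3×2 = 13; y[3] = 5×1 + 3×1 = 8; y[4] = 3×1 = 3

[4, 12, 13, 8, 3]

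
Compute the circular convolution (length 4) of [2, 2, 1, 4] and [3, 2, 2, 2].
Use y[k] = Σ_j x[j]·h[(k-j) mod 4]. y[0] = 2×3 + 2×2 + 1×2 + 4×2 = 20; y[1] = 2×2 + 2×3 + 1×2 + 4×2 = 20; y[2] = 2×2 + 2×2 + 1×3 + 4×2 = 19; y[3] = 2×2 + 2×2 + 1×2 + 4×3 = 22. Result: [20, 20, 19, 22]

[20, 20, 19, 22]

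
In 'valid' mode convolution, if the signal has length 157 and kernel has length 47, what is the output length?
'Valid' mode counts only positions where the kernel fully overlaps the signal: m - n + 1 = 157 - 47 + 1 = 111

111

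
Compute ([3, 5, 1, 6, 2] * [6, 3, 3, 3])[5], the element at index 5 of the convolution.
Use y[k] = Σ_i a[i]·b[k-i] at k=5. y[5] = 1×3 + 6×3 + 2×3 = 27

27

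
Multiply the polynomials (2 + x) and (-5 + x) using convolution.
Ascending coefficients: a = [2, 1], b = [-5, 1]. c[0] = 2×-5 = -10; c[1] = 2×1 + 1×-5 = -3; c[2] = 1×1 = 1. Result coefficients: [-10, -3, 1] → -10 - 3x + x^2

-10 - 3x + x^2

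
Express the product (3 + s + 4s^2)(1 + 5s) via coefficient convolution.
Ascending coefficients: a = [3, 1, 4], b = [1, 5]. c[0] = 3×1 = 3; c[1] = 3×5 + 1×1 = 16; c[2] = 1×5 + 4×1 = 9; c[3] = 4×5 = 20. Result coefficients: [3, 16, 9, 20] → 3 + 16s + 9s^2 + 20s^3

3 + 16s + 9s^2 + 20s^3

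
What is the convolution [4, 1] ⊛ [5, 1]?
y[0] = 4×5 = 20; y[1] = 4×1 + 1×5 = 9; y[2] = 1×1 = 1

[20, 9, 1]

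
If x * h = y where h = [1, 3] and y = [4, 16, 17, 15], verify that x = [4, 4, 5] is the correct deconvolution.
Forward-compute [4, 4, 5] * [1, 3]: y[0] = 4×1 = 4; y[1] = 4×3 + 4×1 = 16; y[2] = 4×3 + 5×1 = 17; y[3] = 5×3 = 15 → [4, 16, 17, 15]. Matches given y = [4, 16, 17, 15], so verified.

Verified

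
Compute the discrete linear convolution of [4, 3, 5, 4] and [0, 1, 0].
y[0] = 4×0 = 0; y[1] = 4×1 + 3×0 = 4; y[2] = 4×0 + 3×1 + 5×0 = 3; y[3] = 3×0 + 5×1 + 4×0 = 5; y[4] = 5×0 + 4×1 = 4; y[5] = 4×0 = 0

[0, 4, 3, 5, 4, 0]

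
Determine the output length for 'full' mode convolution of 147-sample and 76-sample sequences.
Linear/full convolution length: m + n - 1 = 147 + 76 - 1 = 222

222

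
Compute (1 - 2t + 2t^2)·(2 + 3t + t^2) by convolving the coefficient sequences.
Ascending coefficients: a = [1, -2, 2], b = [2, 3, 1]. c[0] = 1×2 = 2; c[1] = 1×3 + -2×2 = -1; c[2] = 1×1 + -2×3 + 2×2 = -1; c[3] = -2×1 + 2×3 = 4; c[4] = 2×1 = 2. Result coefficients: [2, -1, -1, 4, 2] → 2 - t - t^2 + 4t^3 + 2t^4

2 - t - t^2 + 4t^3 + 2t^4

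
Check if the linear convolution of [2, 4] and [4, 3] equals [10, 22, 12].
Recompute linear convolution of [2, 4] and [4, 3]: y[0] = 2×4 = 8; y[1] = 2×3 + 4×4 = 22; y[2] = 4×3 = 12 → [8, 22, 12]. Compare to given [10, 22, 12]: they differ at index 0: given 10, correct 8, so answer: No

No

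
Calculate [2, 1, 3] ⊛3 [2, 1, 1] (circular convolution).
Use y[k] = Σ_j u[j]·v[(k-j) mod 3]. y[0] = 2×2 + 1×1 + 3×1 = 8; y[1] = 2×1 + 1×2 + 3×1 = 7; y[2] = 2×1 + 1×1 + 3×2 = 9. Result: [8, 7, 9]

[8, 7, 9]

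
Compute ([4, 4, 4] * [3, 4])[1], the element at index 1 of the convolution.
Use y[k] = Σ_i a[i]·b[k-i] at k=1. y[1] = 4×4 + 4×3 = 28

28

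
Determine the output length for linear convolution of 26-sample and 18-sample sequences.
Linear/full convolution length: m + n - 1 = 26 + 18 - 1 = 43

43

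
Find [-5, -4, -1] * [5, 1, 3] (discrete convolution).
y[0] = -5×5 = -25; y[1] = -5×1 + -4×5 = -25; y[2] = -5×3 + -4×1 + -1×5 = -24; y[3] = -4×3 + -1×1 = -13; y[4] = -1×3 = -3

[-25, -25, -24, -13, -3]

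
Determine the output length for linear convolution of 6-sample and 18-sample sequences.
Linear/full convolution length: m + n - 1 = 6 + 18 - 1 = 23

23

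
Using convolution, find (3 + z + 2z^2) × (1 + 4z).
Ascending coefficients: a = [3, 1, 2], b = [1, 4]. c[0] = 3×1 = 3; c[1] = 3×4 + 1×1 = 13; c[2] = 1×4 + 2×1 = 6; c[3] = 2×4 = 8. Result coefficients: [3, 13, 6, 8] → 3 + 13z + 6z^2 + 8z^3

3 + 13z + 6z^2 + 8z^3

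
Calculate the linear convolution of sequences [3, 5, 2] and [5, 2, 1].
y[0] = 3×5 = 15; y[1] = 3×2 + 5×5 = 31; y[2] = 3×1 + 5×2 + 2×5 = 23; y[3] = 5×1 + 2×2 = 9; y[4] = 2×1 = 2

[15, 31, 23, 9, 2]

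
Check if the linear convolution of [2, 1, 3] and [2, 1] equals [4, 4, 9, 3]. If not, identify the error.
Recompute linear convolution of [2, 1, 3] and [2, 1]: y[0] = 2×2 = 4; y[1] = 2×1 + 1×2 = 4; y[2] = 1×1 + 3×2 = 7; y[3] = 3×1 = 3 → [4, 4, 7, 3]. Compare to given [4, 4, 9, 3]: they differ at index 2: given 9, correct 7, so answer: No

No. Error at index 2: given 9, correct 7.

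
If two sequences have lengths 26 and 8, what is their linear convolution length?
Linear/full convolution length: m + n - 1 = 26 + 8 - 1 = 33

33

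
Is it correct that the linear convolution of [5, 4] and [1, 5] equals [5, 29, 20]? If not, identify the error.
Recompute linear convolution of [5, 4] and [1, 5]: y[0] = 5×1 = 5; y[1] = 5×5 + 4×1 = 29; y[2] = 4×5 = 20 → [5, 29, 20]. Given [5, 29, 20] matches, so answer: Yes

Yes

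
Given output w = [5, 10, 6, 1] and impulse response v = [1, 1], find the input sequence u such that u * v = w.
Deconvolve w=[5, 10, 6, 1] by v=[1, 1]. Since v[0]=1, solve forward: u[0] = w[0] / 1 = 5; u[1] = (w[1] - 5×1) / 1 = 5; u[2] = (w[2] - 5×1) / 1 = 1. So u = [5, 5, 1]. Check by forward convolution: w[0] = 5×1 = 5; w[1] = 5×1 + 5×1 = 10; w[2] = 5×1 + 1×1 = 6; w[3] = 1×1 = 1

[5, 5, 1]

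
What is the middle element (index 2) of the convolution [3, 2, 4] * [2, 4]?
Use y[k] = Σ_i a[i]·b[k-i] at k=2. y[2] = 2×4 + 4×2 = 16

16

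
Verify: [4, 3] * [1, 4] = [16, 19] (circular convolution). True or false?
Recompute circular convolution of [4, 3] and [1, 4]: y[0] = 4×1 + 3×4 = 16; y[1] = 4×4 + 3×1 = 19 → [16, 19]. Given [16, 19] matches, so answer: Yes

Yes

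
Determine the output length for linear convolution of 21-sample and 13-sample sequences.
Linear/full convolution length: m + n - 1 = 21 + 13 - 1 = 33

33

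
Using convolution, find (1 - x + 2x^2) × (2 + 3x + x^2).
Ascending coefficients: a = [1, -1, 2], b = [2, 3, 1]. c[0] = 1×2 = 2; c[1] = 1×3 + -1×2 = 1; c[2] = 1×1 + -1×3 + 2×2 = 2; c[3] = -1×1 + 2×3 = 5; c[4] = 2×1 = 2. Result coefficients: [2, 1, 2, 5, 2] → 2 + x + 2x^2 + 5x^3 + 2x^4

2 + x + 2x^2 + 5x^3 + 2x^4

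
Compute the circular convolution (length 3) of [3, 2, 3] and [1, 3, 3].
Use y[k] = Σ_j u[j]·v[(k-j) mod 3]. y[0] = 3×1 + 2×3 + 3×3 = 18; y[1] = 3×3 + 2×1 + 3×3 = 20; y[2] = 3×3 + 2×3 + 3×1 = 18. Result: [18, 20, 18]

[18, 20, 18]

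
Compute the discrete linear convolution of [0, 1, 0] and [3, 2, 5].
y[0] = 0×3 = 0; y[1] = 0×2 + 1×3 = 3; y[2] = 0×5 + 1×2 + 0×3 = 2; y[3] = 1×5 + 0×2 = 5; y[4] = 0×5 = 0

[0, 3, 2, 5, 0]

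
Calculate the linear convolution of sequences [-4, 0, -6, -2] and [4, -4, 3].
y[0] = -4×4 = -16; y[1] = -4×-4 + 0×4 = 16; y[2] = -4×3 + 0×-4 + -6×4 = -36; y[3] = 0×3 + -6×-4 + -2×4 = 16; y[4] = -6×3 + -2×-4 = -10; y[5] = -2×3 = -6

[-16, 16, -36, 16, -10, -6]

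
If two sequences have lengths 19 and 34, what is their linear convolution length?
Linear/full convolution length: m + n - 1 = 19 + 34 - 1 = 52

52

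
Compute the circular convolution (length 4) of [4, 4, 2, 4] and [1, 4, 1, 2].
Use y[k] = Σ_j s[j]·t[(k-j) mod 4]. y[0] = 4×1 + 4×2 + 2×1 + 4×4 = 30; y[1] = 4×4 + 4×1 + 2×2 + 4×1 = 28; y[2] = 4×1 + 4×4 + 2×1 + 4×2 = 30; y[3] = 4×2 + 4×1 + 2×4 + 4×1 = 24. Result: [30, 28, 30, 24]

[30, 28, 30, 24]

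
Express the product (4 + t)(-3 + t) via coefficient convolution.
Ascending coefficients: a = [4, 1], b = [-3, 1]. c[0] = 4×-3 = -12; c[1] = 4×1 + 1×-3 = 1; c[2] = 1×1 = 1. Result coefficients: [-12, 1, 1] → -12 + t + t^2

-12 + t + t^2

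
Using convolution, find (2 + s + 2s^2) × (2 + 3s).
Ascending coefficients: a = [2, 1, 2], b = [2, 3]. c[0] = 2×2 = 4; c[1] = 2×3 + 1×2 = 8; c[2] = 1×3 + 2×2 = 7; c[3] = 2×3 = 6. Result coefficients: [4, 8, 7, 6] → 4 + 8s + 7s^2 + 6s^3

4 + 8s + 7s^2 + 6s^3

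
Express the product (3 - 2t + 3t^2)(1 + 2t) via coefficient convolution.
Ascending coefficients: a = [3, -2, 3], b = [1, 2]. c[0] = 3×1 = 3; c[1] = 3×2 + -2×1 = 4; c[2] = -2×2 + 3×1 = -1; c[3] = 3×2 = 6. Result coefficients: [3, 4, -1, 6] → 3 + 4t - t^2 + 6t^3

3 + 4t - t^2 + 6t^3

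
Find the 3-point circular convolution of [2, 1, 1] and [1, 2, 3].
Use y[k] = Σ_j x[j]·h[(k-j) mod 3]. y[0] = 2×1 + 1×3 + 1×2 = 7; y[1] = 2×2 + 1×1 + 1×3 = 8; y[2] = 2×3 + 1×2 + 1×1 = 9. Result: [7, 8, 9]

[7, 8, 9]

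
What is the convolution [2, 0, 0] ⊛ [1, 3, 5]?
y[0] = 2×1 = 2; y[1] = 2×3 + 0×1 = 6; y[2] = 2×5 + 0×3 + 0×1 = 10; y[3] = 0×5 + 0×3 = 0; y[4] = 0×5 = 0

[2, 6, 10, 0, 0]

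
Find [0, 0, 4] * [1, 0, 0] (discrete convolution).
y[0] = 0×1 = 0; y[1] = 0×0 + 0×1 = 0; y[2] = 0×0 + 0×0 + 4×1 = 4; y[3] = 0×0 + 4×0 = 0; y[4] = 4×0 = 0

[0, 0, 4, 0, 0]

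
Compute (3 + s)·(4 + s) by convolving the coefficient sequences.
Ascending coefficients: a = [3, 1], b = [4, 1]. c[0] = 3×4 = 12; c[1] = 3×1 + 1×4 = 7; c[2] = 1×1 = 1. Result coefficients: [12, 7, 1] → 12 + 7s + s^2

12 + 7s + s^2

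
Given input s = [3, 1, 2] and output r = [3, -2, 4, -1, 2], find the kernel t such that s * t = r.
Output length 5 = len(s) + len(t) - 1 ⇒ len(t) = 3. Solve t forward using t[k] = (r[k] - Σ_{i≥1} s[i]·t[k-i]) / s[0]: t[0] = r[0] / s[0] = 3 / 3 = 1; t[1] = (r[1] - 1×1) / s[0] = (-2 - 1×1) / 3 = -1; t[2] = (r[2] - 1×-1 - 2×1) / s[0] = (4 - 1×-1 - 2×1) / 3 = 1. So t = [1, -1, 1]. Forward-check [3, 1, 2] * [1, -1, 1]: r[0] = 3×1 = 3; r[1] = 3×-1 + 1×1 = -2; r[2] = 3×1 + 1×-1 + 2×1 = 4; r[3] = 1×1 + 2×-1 = -1; r[4] = 2×1 = 2 → [3, -2, 4, -1, 2] ✓

[1, -1, 1]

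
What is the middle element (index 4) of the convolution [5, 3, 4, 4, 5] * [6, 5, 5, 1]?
Use y[k] = Σ_i a[i]·b[k-i] at k=4. y[4] = 3×1 + 4×5 + 4×5 + 5×6 = 73

73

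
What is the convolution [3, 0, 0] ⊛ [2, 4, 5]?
y[0] = 3×2 = 6; y[1] = 3×4 + 0×2 = 12; y[2] = 3×5 + 0×4 + 0×2 = 15; y[3] = 0×5 + 0×4 = 0; y[4] = 0×5 = 0

[6, 12, 15, 0, 0]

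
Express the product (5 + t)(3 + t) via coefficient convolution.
Ascending coefficients: a = [5, 1], b = [3, 1]. c[0] = 5×3 = 15; c[1] = 5×1 + 1×3 = 8; c[2] = 1×1 = 1. Result coefficients: [15, 8, 1] → 15 + 8t + t^2

15 + 8t + t^2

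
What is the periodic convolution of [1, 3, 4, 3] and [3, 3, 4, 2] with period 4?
Use y[k] = Σ_j a[j]·b[(k-j) mod 4]. y[0] = 1×3 + 3×2 + 4×4 + 3×3 = 34; y[1] = 1×3 + 3×3 + 4×2 + 3×4 = 32; y[2] = 1×4 + 3×3 + 4×3 + 3×2 = 31; y[3] = 1×2 + 3×4 + 4×3 + 3×3 = 35. Result: [34, 32, 31, 35]

[34, 32, 31, 35]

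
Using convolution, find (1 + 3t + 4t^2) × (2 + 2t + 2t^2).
Ascending coefficients: a = [1, 3, 4], b = [2, 2, 2]. c[0] = 1×2 = 2; c[1] = 1×2 + 3×2 = 8; c[2] = 1×2 + 3×2 + 4×2 = 16; c[3] = 3×2 + 4×2 = 14; c[4] = 4×2 = 8. Result coefficients: [2, 8, 16, 14, 8] → 2 + 8t + 16t^2 + 14t^3 + 8t^4

2 + 8t + 16t^2 + 14t^3 + 8t^4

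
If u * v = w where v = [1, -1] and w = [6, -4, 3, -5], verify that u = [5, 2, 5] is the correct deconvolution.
Forward-compute [5, 2, 5] * [1, -1]: w[0] = 5×1 = 5; w[1] = 5×-1 + 2×1 = -3; w[2] = 2×-1 + 5×1 = 3; w[3] = 5×-1 = -5 → [5, -3, 3, -5]. Does not match given w = [6, -4, 3, -5].

Not verified. [5, 2, 5] * [1, -1] = [5, -3, 3, -5], which differs from [6, -4, 3, -5] at index 0.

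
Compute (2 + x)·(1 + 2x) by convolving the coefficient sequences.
Ascending coefficients: a = [2, 1], b = [1, 2]. c[0] = 2×1 = 2; c[1] = 2×2 + 1×1 = 5; c[2] = 1×2 = 2. Result coefficients: [2, 5, 2] → 2 + 5x + 2x^2

2 + 5x + 2x^2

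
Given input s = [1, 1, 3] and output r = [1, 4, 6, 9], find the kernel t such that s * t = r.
Output length 4 = len(s) + len(t) - 1 ⇒ len(t) = 2. Solve t forward using t[k] = (r[k] - Σ_{i≥1} s[i]·t[k-i]) / s[0]: t[0] = r[0] / s[0] = 1 / 1 = 1; t[1] = (r[1] - 1×1) / s[0] = (4 - 1×1) / 1 = 3. So t = [1, 3]. Forward-check [1, 1, 3] * [1, 3]: r[0] = 1×1 = 1; r[1] = 1×3 + 1×1 = 4; r[2] = 1×3 + 3×1 = 6; r[3] = 3×3 = 9 → [1, 4, 6, 9] ✓

[1, 3]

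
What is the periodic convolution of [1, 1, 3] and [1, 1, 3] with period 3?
Use y[k] = Σ_j s[j]·t[(k-j) mod 3]. y[0] = 1×1 + 1×3 + 3×1 = 7; y[1] = 1×1 + 1×1 + 3×3 = 11; y[2] = 1×3 + 1×1 + 3×1 = 7. Result: [7, 11, 7]

[7, 11, 7]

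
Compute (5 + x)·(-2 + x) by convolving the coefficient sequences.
Ascending coefficients: a = [5, 1], b = [-2, 1]. c[0] = 5×-2 = -10; c[1] = 5×1 + 1×-2 = 3; c[2] = 1×1 = 1. Result coefficients: [-10, 3, 1] → -10 + 3x + x^2

-10 + 3x + x^2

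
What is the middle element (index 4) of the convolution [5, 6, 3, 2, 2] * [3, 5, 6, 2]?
Use y[k] = Σ_i a[i]·b[k-i] at k=4. y[4] = 6×2 + 3×6 + 2×5 + 2×3 = 46

46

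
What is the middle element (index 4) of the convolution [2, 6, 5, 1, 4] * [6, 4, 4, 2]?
Use y[k] = Σ_i a[i]·b[k-i] at k=4. y[4] = 6×2 + 5×4 + 1×4 + 4×6 = 60

60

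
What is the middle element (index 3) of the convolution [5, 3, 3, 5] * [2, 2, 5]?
Use y[k] = Σ_i a[i]·b[k-i] at k=3. y[3] = 3×5 + 3×2 + 5×2 = 31

31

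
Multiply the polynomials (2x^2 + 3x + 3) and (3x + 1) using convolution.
Ascending coefficients: a = [3, 3, 2], b = [1, 3]. c[0] = 3×1 = 3; c[1] = 3×3 + 3×1 = 12; c[2] = 3×3 + 2×1 = 11; c[3] = 2×3 = 6. Result coefficients: [3, 12, 11, 6] → 6x^3 + 11x^2 + 12x + 3

6x^3 + 11x^2 + 12x + 3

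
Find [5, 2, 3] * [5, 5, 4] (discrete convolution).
y[0] = 5×5 = 25; y[1] = 5×5 + 2×5 = 35; y[2] = 5×4 + 2×5 + 3×5 = 45; y[3] = 2×4 + 3×5 = 23; y[4] = 3×4 = 12

[25, 35, 45, 23, 12]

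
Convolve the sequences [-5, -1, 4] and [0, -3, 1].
y[0] = -5×0 = 0; y[1] = -5×-3 + -1×0 = 15; y[2] = -5×1 + -1×-3 + 4×0 = -2; y[3] = -1×1 + 4×-3 = -13; y[4] = 4×1 = 4

[0, 15, -2, -13, 4]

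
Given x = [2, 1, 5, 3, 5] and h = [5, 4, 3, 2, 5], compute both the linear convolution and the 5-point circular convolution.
Linear: y_lin[0] = 2×5 = 10; y_lin[1] = 2×4 + 1×5 = 13; y_lin[2] = 2×3 + 1×4 + 5×5 = 35; y_lin[3] = 2×2 + 1×3 + 5×4 + 3×5 = 42; y_lin[4] = 2×5 + 1×2 + 5×3 + 3×4 + 5×5 = 64; y_lin[5] = 1×5 + 5×2 + 3×3 + 5×4 = 44; y_lin[6] = 5×5 + 3×2 + 5×3 = 46; y_lin[7] = 3×5 + 5×2 = 25; y_lin[8] = 5×5 = 25 → [10, 13, 35, 42, 64, 44, 46, 25, 25]. Circular (length 5): y[0] = 2×5 + 1×5 + 5×2 + 3×3 + 5×4 = 54; y[1] = 2×4 + 1×5 + 5×5 + 3×2 + 5×3 = 59; y[2] = 2×3 + 1×4 + 5×5 + 3×5 + 5×2 = 60; y[3] = 2×2 + 1×3 + 5×4 + 3×5 + 5×5 = 67; y[4] = 2×5 + 1×2 + 5×3 + 3×4 + 5×5 = 64 → [54, 59, 60, 67, 64]

Linear: [10, 13, 35, 42, 64, 44, 46, 25, 25], Circular: [54, 59, 60, 67, 64]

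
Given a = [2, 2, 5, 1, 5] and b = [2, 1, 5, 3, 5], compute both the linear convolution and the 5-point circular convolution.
Linear: y_lin[0] = 2×2 = 4; y_lin[1] = 2×1 + 2×2 = 6; y_lin[2] = 2×5 + 2×1 + 5×2 = 22; y_lin[3] = 2×3 + 2×5 + 5×1 + 1×2 = 23; y_lin[4] = 2×5 + 2×3 + 5×5 + 1×1 + 5×2 = 52; y_lin[5] = 2×5 + 5×3 + 1×5 + 5×1 = 35; y_lin[6] = 5×5 + 1×3 + 5×5 = 53; y_lin[7] = 1×5 + 5×3 = 20; y_lin[8] = 5×5 = 25 → [4, 6, 22, 23, 52, 35, 53, 20, 25]. Circular (length 5): y[0] = 2×2 + 2×5 + 5×3 + 1×5 + 5×1 = 39; y[1] = 2×1 + 2×2 + 5×5 + 1×3 + 5×5 = 59; y[2] = 2×5 + 2×1 + 5×2 + 1×5 + 5×3 = 42; y[3] = 2×3 + 2×5 + 5×1 + 1×2 + 5×5 = 48; y[4] = 2×5 + 2×3 + 5×5 + 1×1 + 5×2 = 52 → [39, 59, 42, 48, 52]

Linear: [4, 6, 22, 23, 52, 35, 53, 20, 25], Circular: [39, 59, 42, 48, 52]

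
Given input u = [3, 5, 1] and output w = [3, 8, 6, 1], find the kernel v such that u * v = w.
Output length 4 = len(u) + len(v) - 1 ⇒ len(v) = 2. Solve v forward using v[k] = (w[k] - Σ_{i≥1} u[i]·v[k-i]) / u[0]: v[0] = w[0] / u[0] = 3 / 3 = 1; v[1] = (w[1] - 5×1) / u[0] = (8 - 5×1) / 3 = 1. So v = [1, 1]. Forward-check [3, 5, 1] * [1, 1]: w[0] = 3×1 = 3; w[1] = 3×1 + 5×1 = 8; w[2] = 5×1 + 1×1 = 6; w[3] = 1×1 = 1 → [3, 8, 6, 1] ✓

[1, 1]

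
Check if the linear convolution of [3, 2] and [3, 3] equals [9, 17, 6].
Recompute linear convolution of [3, 2] and [3, 3]: y[0] = 3×3 = 9; y[1] = 3×3 + 2×3 = 15; y[2] = 2×3 = 6 → [9, 15, 6]. Compare to given [9, 17, 6]: they differ at index 1: given 17, correct 15, so answer: No

No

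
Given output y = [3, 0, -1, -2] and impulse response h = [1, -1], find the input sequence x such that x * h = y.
Deconvolve y=[3, 0, -1, -2] by h=[1, -1]. Since h[0]=1, solve forward: x[0] = y[0] / 1 = 3; x[1] = (y[1] - 3×-1) / 1 = 3; x[2] = (y[2] - 3×-1) / 1 = 2. So x = [3, 3, 2]. Check by forward convolution: y[0] = 3×1 = 3; y[1] = 3×-1 + 3×1 = 0; y[2] = 3×-1 + 2×1 = -1; y[3] = 2×-1 = -2

[3, 3, 2]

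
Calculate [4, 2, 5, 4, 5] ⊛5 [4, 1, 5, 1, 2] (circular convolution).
Use y[k] = Σ_j s[j]·t[(k-j) mod 5]. y[0] = 4×4 + 2×2 + 5×1 + 4×5 + 5×1 = 50; y[1] = 4×1 + 2×4 + 5×2 + 4×1 + 5×5 = 51; y[2] = 4×5 + 2×1 + 5×4 + 4×2 + 5×1 = 55; y[3] = 4×1 + 2×5 + 5×1 + 4×4 + 5×2 = 45; y[4] = 4×2 + 2×1 + 5×5 + 4×1 + 5×4 = 59. Result: [50, 51, 55, 45, 59]

[50, 51, 55, 45, 59]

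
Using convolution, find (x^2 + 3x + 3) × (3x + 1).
Ascending coefficients: a = [3, 3, 1], b = [1, 3]. c[0] = 3×1 = 3; c[1] = 3×3 + 3×1 = 12; c[2] = 3×3 + 1×1 = 10; c[3] = 1×3 = 3. Result coefficients: [3, 12, 10, 3] → 3x^3 + 10x^2 + 12x + 3

3x^3 + 10x^2 + 12x + 3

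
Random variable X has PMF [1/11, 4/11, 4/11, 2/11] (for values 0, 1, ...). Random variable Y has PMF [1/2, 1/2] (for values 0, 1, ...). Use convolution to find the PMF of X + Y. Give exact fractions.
P(X+Y=k) = Σ_i P(X=i)·P(Y=k-i) — a convolution of [1/11, 4/11, 4/11, 2/11] and [1/2, 1/2]. P(X+Y=0) = (1/11)×(1/2) = 1/22; P(X+Y=1) = (1/11)×(1/2) + (4/11)×(1/2) = 1/22 + 2/11 = 5/22; P(X+Y=2) = (4/11)×(1/2) + (4/11)×(1/2) = 2/11 + 2/11 = 4/11; P(X+Y=3) = (4/11)×(1/2) + (2/11)×(1/2) = 2/11 + 1/11 = 3/11; P(X+Y=4) = (2/11)×(1/2) = 1/11. PMF: [1/22, 5/22, 4/11, 3/11, 1/11] (sums to 1 ✓)

[1/22, 5/22, 4/11, 3/11, 1/11]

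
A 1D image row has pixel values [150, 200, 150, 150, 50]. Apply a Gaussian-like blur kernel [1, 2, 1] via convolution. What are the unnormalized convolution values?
Convolve image row [150, 200, 150, 150, 50] with kernel [1, 2, 1]: y[0] = 150×1 = 150; y[1] = 150×2 + 200×1 = 500; y[2] = 150×1 + 200×2 + 150×1 = 700; y[3] = 200×1 + 150×2 + 150×1 = 650; y[4] = 150×1 + 150×2 + 50×1 = 500; y[5] = 150×1 + 50×2 = 250; y[6] = 50×1 = 50 → [150, 500, 700, 650, 500, 250, 50]. Normalization factor = sum(kernel) = 4.

[150, 500, 700, 650, 500, 250, 50]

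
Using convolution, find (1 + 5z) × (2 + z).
Ascending coefficients: a = [1, 5], b = [2, 1]. c[0] = 1×2 = 2; c[1] = 1×1 + 5×2 = 11; c[2] = 5×1 = 5. Result coefficients: [2, 11, 5] → 2 + 11z + 5z^2

2 + 11z + 5z^2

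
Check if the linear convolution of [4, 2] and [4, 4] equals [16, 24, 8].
Recompute linear convolution of [4, 2] and [4, 4]: y[0] = 4×4 = 16; y[1] = 4×4 + 2×4 = 24; y[2] = 2×4 = 8 → [16, 24, 8]. Given [16, 24, 8] matches, so answer: Yes

Yes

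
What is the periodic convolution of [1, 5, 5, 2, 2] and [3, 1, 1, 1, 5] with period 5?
Use y[k] = Σ_j f[j]·g[(k-j) mod 5]. y[0] = 1×3 + 5×5 + 5×1 + 2×1 + 2×1 = 37; y[1] = 1×1 + 5×3 + 5×5 + 2×1 + 2×1 = 45; y[2] = 1×1 + 5×1 + 5×3 + 2×5 + 2×1 = 33; y[3] = 1×1 + 5×1 + 5×1 + 2×3 + 2×5 = 27; y[4] = 1×5 + 5×1 + 5×1 + 2×1 + 2×3 = 23. Result: [37, 45, 33, 27, 23]

[37, 45, 33, 27, 23]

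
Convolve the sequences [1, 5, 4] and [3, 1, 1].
y[0] = 1×3 = 3; y[1] = 1×1 + 5×3 = 16; y[2] = 1×1 + 5×1 + 4×3 = 18; y[3] = 5×1 + 4×1 = 9; y[4] = 4×1 = 4

[3, 16, 18, 9, 4]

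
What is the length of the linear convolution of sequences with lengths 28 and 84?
Linear/full convolution length: m + n - 1 = 28 + 84 - 1 = 111

111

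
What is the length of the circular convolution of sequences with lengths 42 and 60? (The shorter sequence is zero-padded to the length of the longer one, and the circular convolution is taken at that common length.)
Circular convolution (zero-padding the shorter input) has length max(m, n) = max(42, 60) = 60

60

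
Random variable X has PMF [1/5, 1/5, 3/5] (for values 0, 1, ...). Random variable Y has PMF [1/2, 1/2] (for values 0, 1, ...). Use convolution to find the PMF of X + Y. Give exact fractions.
P(X+Y=k) = Σ_i P(X=i)·P(Y=k-i) — a convolution of [1/5, 1/5, 3/5] and [1/2, 1/2]. P(X+Y=0) = (1/5)×(1/2) = 1/10; P(X+Y=1) = (1/5)×(1/2) + (1/5)×(1/2) = 1/10 + 1/10 = 1/5; P(X+Y=2) = (1/5)×(1/2) + (3/5)×(1/2) = 1/10 + 3/10 = 2/5; P(X+Y=3) = (3/5)×(1/2) = 3/10. PMF: [1/10, 1/5, 2/5, 3/10] (sums to 1 ✓)

[1/10, 1/5, 2/5, 3/10]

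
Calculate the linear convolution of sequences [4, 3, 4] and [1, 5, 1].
y[0] = 4×1 = 4; y[1] = 4×5 + 3×1 = 23; y[2] = 4×1 + 3×5 + 4×1 = 23; y[3] = 3×1 + 4×5 = 23; y[4] = 4×1 = 4

[4, 23, 23, 23, 4]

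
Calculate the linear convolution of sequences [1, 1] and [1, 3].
y[0] = 1×1 = 1; y[1] = 1×3 + 1×1 = 4; y[2] = 1×3 = 3

[1, 4, 3]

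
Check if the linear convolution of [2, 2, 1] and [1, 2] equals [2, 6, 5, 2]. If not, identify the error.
Recompute linear convolution of [2, 2, 1] and [1, 2]: y[0] = 2×1 = 2; y[1] = 2×2 + 2×1 = 6; y[2] = 2×2 + 1×1 = 5; y[3] = 1×2 = 2 → [2, 6, 5, 2]. Given [2, 6, 5, 2] matches, so answer: Yes

Yes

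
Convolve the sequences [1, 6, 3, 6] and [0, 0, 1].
y[0] = 1×0 = 0; y[1] = 1×0 + 6×0 = 0; y[2] = 1×1 + 6×0 + 3×0 = 1; y[3] = 6×1 + 3×0 + 6×0 = 6; y[4] = 3×1 + 6×0 = 3; y[5] = 6×1 = 6

[0, 0, 1, 6, 3, 6]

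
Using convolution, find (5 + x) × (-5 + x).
Ascending coefficients: a = [5, 1], b = [-5, 1]. c[0] = 5×-5 = -25; c[1] = 5×1 + 1×-5 = 0; c[2] = 1×1 = 1. Result coefficients: [-25, 0, 1] → -25 + x^2

-25 + x^2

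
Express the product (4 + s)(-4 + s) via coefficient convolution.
Ascending coefficients: a = [4, 1], b = [-4, 1]. c[0] = 4×-4 = -16; c[1] = 4×1 + 1×-4 = 0; c[2] = 1×1 = 1. Result coefficients: [-16, 0, 1] → -16 + s^2

-16 + s^2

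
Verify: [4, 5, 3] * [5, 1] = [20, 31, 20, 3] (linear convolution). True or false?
Recompute linear convolution of [4, 5, 3] and [5, 1]: y[0] = 4×5 = 20; y[1] = 4×1 + 5×5 = 29; y[2] = 5×1 + 3×5 = 20; y[3] = 3×1 = 3 → [20, 29, 20, 3]. Compare to given [20, 31, 20, 3]: they differ at index 1: given 31, correct 29, so answer: No

No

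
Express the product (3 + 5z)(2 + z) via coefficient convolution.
Ascending coefficients: a = [3, 5], b = [2, 1]. c[0] = 3×2 = 6; c[1] = 3×1 + 5×2 = 13; c[2] = 5×1 = 5. Result coefficients: [6, 13, 5] → 6 + 13z + 5z^2

6 + 13z + 5z^2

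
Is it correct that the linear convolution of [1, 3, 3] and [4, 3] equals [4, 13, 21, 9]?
Recompute linear convolution of [1, 3, 3] and [4, 3]: y[0] = 1×4 = 4; y[1] = 1×3 + 3×4 = 15; y[2] = 3×3 + 3×4 = 21; y[3] = 3×3 = 9 → [4, 15, 21, 9]. Compare to given [4, 13, 21, 9]: they differ at index 1: given 13, correct 15, so answer: No

No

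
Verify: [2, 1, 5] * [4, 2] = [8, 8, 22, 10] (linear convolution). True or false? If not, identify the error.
Recompute linear convolution of [2, 1, 5] and [4, 2]: y[0] = 2×4 = 8; y[1] = 2×2 + 1×4 = 8; y[2] = 1×2 + 5×4 = 22; y[3] = 5×2 = 10 → [8, 8, 22, 10]. Given [8, 8, 22, 10] matches, so answer: Yes

Yes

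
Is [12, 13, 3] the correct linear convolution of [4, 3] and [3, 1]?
Recompute linear convolution of [4, 3] and [3, 1]: y[0] = 4×3 = 12; y[1] = 4×1 + 3×3 = 13; y[2] = 3×1 = 3 → [12, 13, 3]. Given [12, 13, 3] matches, so answer: Yes

Yes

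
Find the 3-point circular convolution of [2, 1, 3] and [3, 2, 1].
Use y[k] = Σ_j x[j]·h[(k-j) mod 3]. y[0] = 2×3 + 1×1 + 3×2 = 13; y[1] = 2×2 + 1×3 + 3×1 = 10; y[2] = 2×1 + 1×2 + 3×3 = 13. Result: [13, 10, 13]

[13, 10, 13]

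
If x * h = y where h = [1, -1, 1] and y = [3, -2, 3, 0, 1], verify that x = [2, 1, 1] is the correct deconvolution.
Forward-compute [2, 1, 1] * [1, -1, 1]: y[0] = 2×1 = 2; y[1] = 2×-1 + 1×1 = -1; y[2] = 2×1 + 1×-1 + 1×1 = 2; y[3] = 1×1 + 1×-1 = 0; y[4] = 1×1 = 1 → [2, -1, 2, 0, 1]. Does not match given y = [3, -2, 3, 0, 1].

Not verified. [2, 1, 1] * [1, -1, 1] = [2, -1, 2, 0, 1], which differs from [3, -2, 3, 0, 1] at index 0.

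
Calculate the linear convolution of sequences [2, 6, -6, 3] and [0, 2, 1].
y[0] = 2×0 = 0; y[1] = 2×2 + 6×0 = 4; y[2] = 2×1 + 6×2 + -6×0 = 14; y[3] = 6×1 + -6×2 + 3×0 = -6; y[4] = -6×1 + 3×2 = 0; y[5] = 3×1 = 3

[0, 4, 14, -6, 0, 3]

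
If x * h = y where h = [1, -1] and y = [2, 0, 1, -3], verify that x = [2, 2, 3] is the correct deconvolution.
Forward-compute [2, 2, 3] * [1, -1]: y[0] = 2×1 = 2; y[1] = 2×-1 + 2×1 = 0; y[2] = 2×-1 + 3×1 = 1; y[3] = 3×-1 = -3 → [2, 0, 1, -3]. Matches given y = [2, 0, 1, -3], so verified.

Verified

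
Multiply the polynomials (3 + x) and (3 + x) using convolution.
Ascending coefficients: a = [3, 1], b = [3, 1]. c[0] = 3×3 = 9; c[1] = 3×1 + 1×3 = 6; c[2] = 1×1 = 1. Result coefficients: [9, 6, 1] → 9 + 6x + x^2

9 + 6x + x^2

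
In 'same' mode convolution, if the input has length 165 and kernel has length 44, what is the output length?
'Same' mode returns an output with the same length as the input: 165

165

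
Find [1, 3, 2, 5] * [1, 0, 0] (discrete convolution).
y[0] = 1×1 = 1; y[1] = 1×0 + 3×1 = 3; y[2] = 1×0 + 3×0 + 2×1 = 2; y[3] = 3×0 + 2×0 + 5×1 = 5; y[4] = 2×0 + 5×0 = 0; y[5] = 5×0 = 0

[1, 3, 2, 5, 0, 0]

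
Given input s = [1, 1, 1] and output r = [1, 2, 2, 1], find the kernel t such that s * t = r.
Output length 4 = len(s) + len(t) - 1 ⇒ len(t) = 2. Solve t forward using t[k] = (r[k] - Σ_{i≥1} s[i]·t[k-i]) / s[0]: t[0] = r[0] / s[0] = 1 / 1 = 1; t[1] = (r[1] - 1×1) / s[0] = (2 - 1×1) / 1 = 1. So t = [1, 1]. Forward-check [1, 1, 1] * [1, 1]: r[0] = 1×1 = 1; r[1] = 1×1 + 1×1 = 2; r[2] = 1×1 + 1×1 = 2; r[3] = 1×1 = 1 → [1, 2, 2, 1] ✓

[1, 1]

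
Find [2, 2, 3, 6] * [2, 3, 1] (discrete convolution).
y[0] = 2×2 = 4; y[1] = 2×3 + 2×2 = 10; y[2] = 2×1 + 2×3 + 3×2 = 14; y[3] = 2×1 + 3×3 + 6×2 = 23; y[4] = 3×1 + 6×3 = 21; y[5] = 6×1 = 6

[4, 10, 14, 23, 21, 6]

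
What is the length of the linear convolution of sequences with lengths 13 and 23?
Linear/full convolution length: m + n - 1 = 13 + 23 - 1 = 35

35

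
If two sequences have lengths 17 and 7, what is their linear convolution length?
Linear/full convolution length: m + n - 1 = 17 + 7 - 1 = 23

23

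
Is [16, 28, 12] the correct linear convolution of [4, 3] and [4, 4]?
Recompute linear convolution of [4, 3] and [4, 4]: y[0] = 4×4 = 16; y[1] = 4×4 + 3×4 = 28; y[2] = 3×4 = 12 → [16, 28, 12]. Given [16, 28, 12] matches, so answer: Yes

Yes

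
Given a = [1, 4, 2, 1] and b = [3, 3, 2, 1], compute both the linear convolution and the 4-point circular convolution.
Linear: y_lin[0] = 1×3 = 3; y_lin[1] = 1×3 + 4×3 = 15; y_lin[2] = 1×2 + 4×3 + 2×3 = 20; y_lin[3] = 1×1 + 4×2 + 2×3 + 1×3 = 18; y_lin[4] = 4×1 + 2×2 + 1×3 = 11; y_lin[5] = 2×1 + 1×2 = 4; y_lin[6] = 1×1 = 1 → [3, 15, 20, 18, 11, 4, 1]. Circular (length 4): y[0] = 1×3 + 4×1 + 2×2 + 1×3 = 14; y[1] = 1×3 + 4×3 + 2×1 + 1×2 = 19; y[2] = 1×2 + 4×3 + 2×3 + 1×1 = 21; y[3] = 1×1 + 4×2 + 2×3 + 1×3 = 18 → [14, 19, 21, 18]

Linear: [3, 15, 20, 18, 11, 4, 1], Circular: [14, 19, 21, 18]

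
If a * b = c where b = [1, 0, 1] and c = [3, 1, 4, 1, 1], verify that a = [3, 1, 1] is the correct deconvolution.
Forward-compute [3, 1, 1] * [1, 0, 1]: c[0] = 3×1 = 3; c[1] = 3×0 + 1×1 = 1; c[2] = 3×1 + 1×0 + 1×1 = 4; c[3] = 1×1 + 1×0 = 1; c[4] = 1×1 = 1 → [3, 1, 4, 1, 1]. Matches given c = [3, 1, 4, 1, 1], so verified.

Verified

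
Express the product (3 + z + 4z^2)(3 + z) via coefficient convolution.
Ascending coefficients: a = [3, 1, 4], b = [3, 1]. c[0] = 3×3 = 9; c[1] = 3×1 + 1×3 = 6; c[2] = 1×1 + 4×3 = 13; c[3] = 4×1 = 4. Result coefficients: [9, 6, 13, 4] → 9 + 6z + 13z^2 + 4z^3

9 + 6z + 13z^2 + 4z^3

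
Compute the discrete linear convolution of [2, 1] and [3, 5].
y[0] = 2×3 = 6; y[1] = 2×5 + 1×3 = 13; y[2] = 1×5 = 5

[6, 13, 5]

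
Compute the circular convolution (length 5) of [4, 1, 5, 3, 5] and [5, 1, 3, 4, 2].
Use y[k] = Σ_j u[j]·v[(k-j) mod 5]. y[0] = 4×5 + 1×2 + 5×4 + 3×3 + 5×1 = 56; y[1] = 4×1 + 1×5 + 5×2 + 3×4 + 5×3 = 46; y[2] = 4×3 + 1×1 + 5×5 + 3×2 + 5×4 = 64; y[3] = 4×4 + 1×3 + 5×1 + 3×5 + 5×2 = 49; y[4] = 4×2 + 1×4 + 5×3 + 3×1 + 5×5 = 55. Result: [56, 46, 64, 49, 55]

[56, 46, 64, 49, 55]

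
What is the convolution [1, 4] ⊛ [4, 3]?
y[0] = 1×4 = 4; y[1] = 1×3 + 4×4 = 19; y[2] = 4×3 = 12

[4, 19, 12]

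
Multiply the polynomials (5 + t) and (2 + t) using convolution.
Ascending coefficients: a = [5, 1], b = [2, 1]. c[0] = 5×2 = 10; c[1] = 5×1 + 1×2 = 7; c[2] = 1×1 = 1. Result coefficients: [10, 7, 1] → 10 + 7t + t^2

10 + 7t + t^2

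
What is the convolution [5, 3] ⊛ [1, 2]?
y[0] = 5×1 = 5; y[1] = 5×2 + 3×1 = 13; y[2] = 3×2 = 6

[5, 13, 6]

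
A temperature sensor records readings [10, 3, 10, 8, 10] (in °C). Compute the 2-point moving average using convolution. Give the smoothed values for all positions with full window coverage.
2-point moving average kernel = [1, 1]. Apply in 'valid' mode (full window coverage): avg[0] = (10 + 3) / 2 = 6.5; avg[1] = (3 + 10) / 2 = 6.5; avg[2] = (10 + 8) / 2 = 9.0; avg[3] = (8 + 10) / 2 = 9.0. Smoothed values: [6.5, 6.5, 9.0, 9.0]

[6.5, 6.5, 9.0, 9.0]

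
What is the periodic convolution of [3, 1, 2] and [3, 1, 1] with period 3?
Use y[k] = Σ_j a[j]·b[(k-j) mod 3]. y[0] = 3×3 + 1×1 + 2×1 = 12; y[1] = 3×1 + 1×3 + 2×1 = 8; y[2] = 3×1 + 1×1 + 2×3 = 10. Result: [12, 8, 10]

[12, 8, 10]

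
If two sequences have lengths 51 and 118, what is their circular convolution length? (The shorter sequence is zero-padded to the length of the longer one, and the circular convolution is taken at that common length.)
Circular convolution (zero-padding the shorter input) has length max(m, n) = max(51, 118) = 118

118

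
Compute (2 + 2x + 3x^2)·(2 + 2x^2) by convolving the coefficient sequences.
Ascending coefficients: a = [2, 2, 3], b = [2, 0, 2]. c[0] = 2×2 = 4; c[1] = 2×0 + 2×2 = 4; c[2] = 2×2 + 2×0 + 3×2 = 10; c[3] = 2×2 + 3×0 = 4; c[4] = 3×2 = 6. Result coefficients: [4, 4, 10, 4, 6] → 4 + 4x + 10x^2 + 4x^3 + 6x^4

4 + 4x + 10x^2 + 4x^3 + 6x^4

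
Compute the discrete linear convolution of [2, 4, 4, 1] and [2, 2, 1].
y[0] = 2×2 = 4; y[1] = 2×2 + 4×2 = 12; y[2] = 2×1 + 4×2 + 4×2 = 18; y[3] = 4×1 + 4×2 + 1×2 = 14; y[4] = 4×1 + 1×2 = 6; y[5] = 1×1 = 1

[4, 12, 18, 14, 6, 1]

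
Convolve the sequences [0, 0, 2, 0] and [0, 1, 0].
y[0] = 0×0 = 0; y[1] = 0×1 + 0×0 = 0; y[2] = 0×0 + 0×1 + 2×0 = 0; y[3] = 0×0 + 2×1 + 0×0 = 2; y[4] = 2×0 + 0×1 = 0; y[5] = 0×0 = 0

[0, 0, 0, 2, 0, 0]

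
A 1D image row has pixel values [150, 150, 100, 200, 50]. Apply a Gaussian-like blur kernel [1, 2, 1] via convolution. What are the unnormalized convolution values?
Convolve image row [150, 150, 100, 200, 50] with kernel [1, 2, 1]: y[0] = 150×1 = 150; y[1] = 150×2 + 150×1 = 450; y[2] = 150×1 + 150×2 + 100×1 = 550; y[3] = 150×1 + 100×2 + 200×1 = 550; y[4] = 100×1 + 200×2 + 50×1 = 550; y[5] = 200×1 + 50×2 = 300; y[6] = 50×1 = 50 → [150, 450, 550, 550, 550, 300, 50]. Normalization factor = sum(kernel) = 4.

[150, 450, 550, 550, 550, 300, 50]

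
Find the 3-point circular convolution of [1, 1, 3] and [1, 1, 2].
Use y[k] = Σ_j s[j]·t[(k-j) mod 3]. y[0] = 1×1 + 1×2 + 3×1 = 6; y[1] = 1×1 + 1×1 + 3×2 = 8; y[2] = 1×2 + 1×1 + 3×1 = 6. Result: [6, 8, 6]

[6, 8, 6]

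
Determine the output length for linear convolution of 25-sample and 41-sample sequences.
Linear/full convolution length: m + n - 1 = 25 + 41 - 1 = 65

65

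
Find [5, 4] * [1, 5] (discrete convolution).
y[0] = 5×1 = 5; y[1] = 5×5 + 4×1 = 29; y[2] = 4×5 = 20

[5, 29, 20]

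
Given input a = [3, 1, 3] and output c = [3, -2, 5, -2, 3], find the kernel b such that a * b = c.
Output length 5 = len(a) + len(b) - 1 ⇒ len(b) = 3. Solve b forward using b[k] = (c[k] - Σ_{i≥1} a[i]·b[k-i]) / a[0]: b[0] = c[0] / a[0] = 3 / 3 = 1; b[1] = (c[1] - 1×1) / a[0] = (-2 - 1×1) / 3 = -1; b[2] = (c[2] - 1×-1 - 3×1) / a[0] = (5 - 1×-1 - 3×1) / 3 = 1. So b = [1, -1, 1]. Forward-check [3, 1, 3] * [1, -1, 1]: c[0] = 3×1 = 3; c[1] = 3×-1 + 1×1 = -2; c[2] = 3×1 + 1×-1 + 3×1 = 5; c[3] = 1×1 + 3×-1 = -2; c[4] = 3×1 = 3 → [3, -2, 5, -2, 3] ✓

[1, -1, 1]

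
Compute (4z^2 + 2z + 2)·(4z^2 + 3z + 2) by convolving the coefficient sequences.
Ascending coefficients: a = [2, 2, 4], b = [2, 3, 4]. c[0] = 2×2 = 4; c[1] = 2×3 + 2×2 = 10; c[2] = 2×4 + 2×3 + 4×2 = 22; c[3] = 2×4 + 4×3 = 20; c[4] = 4×4 = 16. Result coefficients: [4, 10, 22, 20, 16] → 16z^4 + 20z^3 + 22z^2 + 10z + 4

16z^4 + 20z^3 + 22z^2 + 10z + 4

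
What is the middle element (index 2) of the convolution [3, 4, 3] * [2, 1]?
Use y[k] = Σ_i a[i]·b[k-i] at k=2. y[2] = 4×1 + 3×2 = 10

10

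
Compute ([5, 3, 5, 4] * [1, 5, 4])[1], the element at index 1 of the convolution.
Use y[k] = Σ_i a[i]·b[k-i] at k=1. y[1] = 5×5 + 3×1 = 28

28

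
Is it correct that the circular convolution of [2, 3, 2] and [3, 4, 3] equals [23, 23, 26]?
Recompute circular convolution of [2, 3, 2] and [3, 4, 3]: y[0] = 2×3 + 3×3 + 2×4 = 23; y[1] = 2×4 + 3×3 + 2×3 = 23; y[2] = 2×3 + 3×4 + 2×3 = 24 → [23, 23, 24]. Compare to given [23, 23, 26]: they differ at index 2: given 26, correct 24, so answer: No

No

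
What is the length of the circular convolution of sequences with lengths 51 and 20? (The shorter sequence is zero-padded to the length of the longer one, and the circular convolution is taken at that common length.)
Circular convolution (zero-padding the shorter input) has length max(m, n) = max(51, 20) = 51

51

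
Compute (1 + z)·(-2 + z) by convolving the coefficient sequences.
Ascending coefficients: a = [1, 1], b = [-2, 1]. c[0] = 1×-2 = -2; c[1] = 1×1 + 1×-2 = -1; c[2] = 1×1 = 1. Result coefficients: [-2, -1, 1] → -2 - z + z^2

-2 - z + z^2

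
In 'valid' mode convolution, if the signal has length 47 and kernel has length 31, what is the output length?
'Valid' mode counts only positions where the kernel fully overlaps the signal: m - n + 1 = 47 - 31 + 1 = 17

17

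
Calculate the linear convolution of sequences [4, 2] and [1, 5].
y[0] = 4×1 = 4; y[1] = 4×5 + 2×1 = 22; y[2] = 2×5 = 10

[4, 22, 10]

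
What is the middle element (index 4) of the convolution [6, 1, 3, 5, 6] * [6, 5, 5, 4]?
Use y[k] = Σ_i a[i]·b[k-i] at k=4. y[4] = 1×4 + 3×5 + 5×5 + 6×6 = 80

80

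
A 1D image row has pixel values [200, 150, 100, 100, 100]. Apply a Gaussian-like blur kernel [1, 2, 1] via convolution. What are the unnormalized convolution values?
Convolve image row [200, 150, 100, 100, 100] with kernel [1, 2, 1]: y[0] = 200×1 = 200; y[1] = 200×2 + 150×1 = 550; y[2] = 200×1 + 150×2 + 100×1 = 600; y[3] = 150×1 + 100×2 + 100×1 = 450; y[4] = 100×1 + 100×2 + 100×1 = 400; y[5] = 100×1 + 100×2 = 300; y[6] = 100×1 = 100 → [200, 550, 600, 450, 400, 300, 100]. Normalization factor = sum(kernel) = 4.

[200, 550, 600, 450, 400, 300, 100]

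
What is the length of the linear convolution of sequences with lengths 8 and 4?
Linear/full convolution length: m + n - 1 = 8 + 4 - 1 = 11

11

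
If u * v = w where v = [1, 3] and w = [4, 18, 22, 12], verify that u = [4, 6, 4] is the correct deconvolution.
Forward-compute [4, 6, 4] * [1, 3]: w[0] = 4×1 = 4; w[1] = 4×3 + 6×1 = 18; w[2] = 6×3 + 4×1 = 22; w[3] = 4×3 = 12 → [4, 18, 22, 12]. Matches given w = [4, 18, 22, 12], so verified.

Verified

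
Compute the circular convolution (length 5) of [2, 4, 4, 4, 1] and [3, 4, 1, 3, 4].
Use y[k] = Σ_j f[j]·g[(k-j) mod 5]. y[0] = 2×3 + 4×4 + 4×3 + 4×1 + 1×4 = 42; y[1] = 2×4 + 4×3 + 4×4 + 4×3 + 1×1 = 49; y[2] = 2×1 + 4×4 + 4×3 + 4×4 + 1×3 = 49; y[3] = 2×3 + 4×1 + 4×4 + 4×3 + 1×4 = 42; y[4] = 2×4 + 4×3 + 4×1 + 4×4 + 1×3 = 43. Result: [42, 49, 49, 42, 43]

[42, 49, 49, 42, 43]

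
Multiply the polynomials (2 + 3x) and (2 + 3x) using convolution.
Ascending coefficients: a = [2, 3], b = [2, 3]. c[0] = 2×2 = 4; c[1] = 2×3 + 3×2 = 12; c[2] = 3×3 = 9. Result coefficients: [4, 12, 9] → 4 + 12x + 9x^2

4 + 12x + 9x^2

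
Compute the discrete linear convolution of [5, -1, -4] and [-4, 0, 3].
y[0] = 5×-4 = -20; y[1] = 5×0 + -1×-4 = 4; y[2] = 5×3 + -1×0 + -4×-4 = 31; y[3] = -1×3 + -4×0 = -3; y[4] = -4×3 = -12

[-20, 4, 31, -3, -12]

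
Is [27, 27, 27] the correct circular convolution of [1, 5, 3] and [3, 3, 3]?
Recompute circular convolution of [1, 5, 3] and [3, 3, 3]: y[0] = 1×3 + 5×3 + 3×3 = 27; y[1] = 1×3 + 5×3 + 3×3 = 27; y[2] = 1×3 + 5×3 + 3×3 = 27 → [27, 27, 27]. Given [27, 27, 27] matches, so answer: Yes

Yes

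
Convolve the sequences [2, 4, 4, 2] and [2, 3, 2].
y[0] = 2×2 = 4; y[1] = 2×3 + 4×2 = 14; y[2] = 2×2 + 4×3 + 4×2 = 24; y[3] = 4×2 + 4×3 + 2×2 = 24; y[4] = 4×2 + 2×3 = 14; y[5] = 2×2 = 4

[4, 14, 24, 24, 14, 4]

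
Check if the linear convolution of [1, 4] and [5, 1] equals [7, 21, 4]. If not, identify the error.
Recompute linear convolution of [1, 4] and [5, 1]: y[0] = 1×5 = 5; y[1] = 1×1 + 4×5 = 21; y[2] = 4×1 = 4 → [5, 21, 4]. Compare to given [7, 21, 4]: they differ at index 0: given 7, correct 5, so answer: No

No. Error at index 0: given 7, correct 5.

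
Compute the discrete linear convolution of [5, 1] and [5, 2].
y[0] = 5×5 = 25; y[1] = 5×2 + 1×5 = 15; y[2] = 1×2 = 2

[25, 15, 2]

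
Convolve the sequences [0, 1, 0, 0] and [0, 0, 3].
y[0] = 0×0 = 0; y[1] = 0×0 + 1×0 = 0; y[2] = 0×3 + 1×0 + 0×0 = 0; y[3] = 1×3 + 0×0 + 0×0 = 3; y[4] = 0×3 + 0×0 = 0; y[5] = 0×3 = 0

[0, 0, 0, 3, 0, 0]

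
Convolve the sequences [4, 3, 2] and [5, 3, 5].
y[0] = 4×5 = 20; y[1] = 4×3 + 3×5 = 27; y[2] = 4×5 + 3×3 + 2×5 = 39; y[3] = 3×5 + 2×3 = 21; y[4] = 2×5 = 10

[20, 27, 39, 21, 10]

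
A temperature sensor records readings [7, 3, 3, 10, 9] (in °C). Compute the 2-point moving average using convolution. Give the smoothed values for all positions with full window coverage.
2-point moving average kernel = [1, 1]. Apply in 'valid' mode (full window coverage): avg[0] = (7 + 3) / 2 = 5.0; avg[1] = (3 + 3) / 2 = 3.0; avg[2] = (3 + 10) / 2 = 6.5; avg[3] = (10 + 9) / 2 = 9.5. Smoothed values: [5.0, 3.0, 6.5, 9.5]

[5.0, 3.0, 6.5, 9.5]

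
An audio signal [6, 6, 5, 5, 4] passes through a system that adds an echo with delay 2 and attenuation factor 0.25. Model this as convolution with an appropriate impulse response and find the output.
Direct-path + delayed-attenuated-path model → impulse response h = [1, 0, 0.25] (1 at lag 0, 0.25 at lag 2). Output y[n] = x[n] + 0.25·x[n - 2] (with x[n] = 0 outside 0..4): y[0] = 6 + 0.25×0 = 6; y[1] = 6 + 0.25×0 = 6; y[2] = 5 + 0.25×6 = 6.5; y[3] = 5 + 0.25×6 = 6.5; y[4] = 4 + 0.25×5 = 5.25; y[5] = 0 + 0.25×5 = 1.25; y[6] = 0 + 0.25×4 = 1.0. So y = [6, 6, 6.5, 6.5, 5.25, 1.25, 1.0]

[6, 6, 6.5, 6.5, 5.25, 1.25, 1.0]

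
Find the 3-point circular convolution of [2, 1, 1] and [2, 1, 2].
Use y[k] = Σ_j x[j]·h[(k-j) mod 3]. y[0] = 2×2 + 1×2 + 1×1 = 7; y[1] = 2×1 + 1×2 + 1×2 = 6; y[2] = 2×2 + 1×1 + 1×2 = 7. Result: [7, 6, 7]

[7, 6, 7]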